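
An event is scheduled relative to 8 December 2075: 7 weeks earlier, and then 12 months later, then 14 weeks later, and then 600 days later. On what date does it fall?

September 18, 2078

Going back 7 weeks (= 49 days) from December 8, 2075:
Going back 8 days from December 8, 2075 reaches the end of the previous month; 49 − 8 = 41 left.
November 2075 has 30 days: 41 − 30 = 11 left.
October 2075 has 31 days; 31 − 11 = 20 → October 20, 2075.
Advancing 12 months from October 20, 2075:
month 10 + 12 = 22, which is month 10 of year 2076 → October 2076.
Day 20 is valid in October, giving October 20, 2076.
Advancing 14 weeks (= 98 days) from October 20, 2076:
October has 31 days, so 31 − 20 = 11 days remain after October 20, 2076; 98 − 11 = 87 left.
November 2076 has 30 days: 87 − 30 = 57 left.
December 2076 has 31 days: 57 − 31 = 26 left.
26 days into January 2077 → January 26, 2077.
Advancing 600 days from January 26, 2077:
January has 31 days, so 31 − 26 = 5 days remain after January 26, 2077; 600 − 5 = 595 left.
February 2077 has 28 days (2077 is not a leap year): 595 − 28 = 567 left.
March 2077 has 31 days: 567 − 31 = 536 left.
April 2077 has 30 days: 536 − 30 = 506 left.
May 2077 has 31 days: 506 − 31 = 475 left.
June 2077 has 30 days: 475 − 30 = 445 left.
July 2077 has 31 days: 445 − 31 = 414 left.
August 2077 has 31 days: 414 − 31 = 383 left.
September 2077 has 30 days: 383 − 30 = 353 left.
October 2077 has 31 days: 353 − 31 = 322 left.
November 2077 has 30 days: 322 − 30 = 292 left.
December 2077 has 31 days: 292 − 31 = 261 left.
January 2078 has 31 days: 261 − 31 = 230 left.
February 2078 has 28 days (2078 is not a leap year): 230 − 28 = 202 left.
March 2078 has 31 days: 202 − 31 = 171 left.
April 2078 has 30 days: 171 − 30 = 141 left.
May 2078 has 31 days: 141 − 31 = 110 left.
June 2078 has 30 days: 110 − 30 = 80 left.
July 2078 has 31 days: 80 − 31 = 49 left.
August 2078 has 31 days: 49 − 31 = 18 left.
18 days into September 2078 → September 18, 2078.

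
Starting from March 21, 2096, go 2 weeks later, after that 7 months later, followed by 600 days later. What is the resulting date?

Advancing 2 weeks (= 14 days) from March 21, 2096:
March has 31 days, so 31 − 21 = 10 days remain after March 21, 2096; 14 − 10 = 4 left.
4 days into April 2096 → April 4, 2096.
Advancing 7 months from April 4, 2096:
month 4 + 7 = 11 → November 2096.
Day 4 is valid in November, giving November 4, 2096.
Adding 600 days from November 4, 2096:
November has 30 days, so 30 − 4 = 26 days remain after November 4, 2096; 600 − 26 = 574 left.
December 2096 has 31 days: 574 − 31 = 543 left.
January 2097 has 31 days: 543 − 31 = 512 left.
February 2097 has 28 days (2097 is not a leap year): 512 − 28 = 484 left.
March 2097 has 31 days: 484 − 31 = 453 left.
April 2097 has 30 days: 453 − 30 = 423 left.
May 2097 has 31 days: 423 − 31 = 392 left.
June 2097 has 30 days: 392 − 30 = 362 left.
July 2097 has 31 days: 362 − 31 = 331 left.
August 2097 has 31 days: 331 − 31 = 300 left.
September 2097 has 30 days: 300 − 30 = 270 left.
October 2097 has 31 days: 270 − 31 = 239 left.
November 2097 has 30 days: 239 − 30 = 209 left.
December 2097 has 31 days: 209 − 31 = 178 left.
January 2098 has 31 days: 178 − 31 = 147 left.
February 2098 has 28 days (2098 is not a leap year): 147 − 28 = 119 left.
March 2098 has 31 days: 119 − 31 = 88 left.
April 2098 has 30 days: 88 − 30 = 58 left.
May 2098 has 31 days: 58 − 31 = 27 left.
27 days into June 2098 → June 27, 2098.

June 27, 2098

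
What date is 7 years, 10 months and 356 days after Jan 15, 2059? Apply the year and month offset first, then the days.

November 6, 2067

Adding 7 years, 10 months and 356 days from January 15, 2059: first the month/year part, then the days.
+7 years → 2066; month 1 + 10 = 11 → November 2066.
Day 15 is valid in November, giving November 15, 2066.
Now add 356 days from November 15, 2066.
November has 30 days, so 30 − 15 = 15 days remain after November 15, 2066; 356 − 15 = 341 left.
December 2066 has 31 days: 341 − 31 = 310 left.
January 2067 has 31 days: 310 − 31 = 279 left.
February 2067 has 28 days (2067 is not a leap year): 279 − 28 = 251 left.
March 2067 has 31 days: 251 − 31 = 220 left.
April 2067 has 30 days: 220 − 30 = 190 left.
May 2067 has 31 days: 190 − 31 = 159 left.
June 2067 has 30 days: 159 − 30 = 129 left.
July 2067 has 31 days: 129 − 31 = 98 left.
August 2067 has 31 days: 98 − 31 = 67 left.
September 2067 has 30 days: 67 − 30 = 37 left.
October 2067 has 31 days: 37 − 31 = 6 left.
6 days into November 2067 → November 6, 2067.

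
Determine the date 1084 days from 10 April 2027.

Counting forward 1084 days from April 10, 2027.
April has 30 days, so 30 − 10 = 20 days remain after April 10, 2027; 1084 − 20 = 1064 left.
May 2027 has 31 days: 1064 − 31 = 1033 left.
June 2027 has 30 days: 1033 − 30 = 1003 left.
July 2027 has 31 days: 1003 − 31 = 972 left.
August 2027 has 31 days: 972 − 31 = 941 left.
September 2027 has 30 days: 941 − 30 = 911 left.
October 2027 has 31 days: 911 − 31 = 880 left.
November 2027 has 30 days: 880 − 30 = 850 left.
December 2027 has 31 days: 850 − 31 = 819 left.
January 2028 has 31 days: 819 − 31 = 788 left.
February 2028 has 29 days (2028 is a leap year): 788 − 29 = 759 left.
March 2028 has 31 days: 759 − 31 = 728 left.
April 2028 has 30 days: 728 − 30 = 698 left.
May 2028 has 31 days: 698 − 31 = 667 left.
June 2028 has 30 days: 667 − 30 = 637 left.
July 2028 has 31 days: 637 − 31 = 606 left.
August 2028 has 31 days: 606 − 31 = 575 left.
September 2028 has 30 days: 575 − 30 = 545 left.
October 2028 has 31 days: 545 − 31 = 514 left.
November 2028 has 30 days: 514 − 30 = 484 left.
December 2028 has 31 days: 484 − 31 = 453 left.
January 2029 has 31 days: 453 − 31 = 422 left.
February 2029 has 28 days (2029 is not a leap year): 422 − 28 = 394 left.
March 2029 has 31 days: 394 − 31 = 363 left.
April 2029 has 30 days: 363 − 30 = 333 left.
May 2029 has 31 days: 333 − 31 = 302 left.
June 2029 has 30 days: 302 − 30 = 272 left.
July 2029 has 31 days: 272 − 31 = 241 left.
August 2029 has 31 days: 241 − 31 = 210 left.
September 2029 has 30 days: 210 − 30 = 180 left.
October 2029 has 31 days: 180 − 31 = 149 left.
November 2029 has 30 days: 149 − 30 = 119 left.
December 2029 has 31 days: 119 − 31 = 88 left.
January 2030 has 31 days: 88 − 31 = 57 left.
February 2030 has 28 days (2030 is not a leap year): 57 − 28 = 29 left.
29 days into March 2030 → March 29, 2030.

March 29, 2030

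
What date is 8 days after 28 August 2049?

September 5, 2049

Advancing 8 days from August 28, 2049.
August has 31 days, so 31 − 28 = 3 days remain after August 28, 2049; 8 − 3 = 5 left.
5 days into September 2049 → September 5, 2049.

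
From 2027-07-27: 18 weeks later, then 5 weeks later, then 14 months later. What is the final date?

March 4, 2029

Advancing 18 weeks (= 126 days) from July 27, 2027:
July has 31 days, so 31 − 27 = 4 days remain after July 27, 2027; 126 − 4 = 122 left.
August 2027 has 31 days: 122 − 31 = 91 left.
September 2027 has 30 days: 91 − 30 = 61 left.
October 2027 has 31 days: 61 − 31 = 30 left.
30 days into November 2027 → November 30, 2027.
Counting forward 5 weeks (= 35 days) from November 30, 2027:
November has 30 days, so 30 − 30 = 0 days remain after November 30, 2027; 35 − 0 = 35 left.
December 2027 has 31 days: 35 − 31 = 4 left.
4 days into January 2028 → January 4, 2028.
Adding 14 months from January 4, 2028:
month 1 + 14 = 15, which is month 3 of year 2029 → March 2029.
Day 4 is valid in March, giving March 4, 2029.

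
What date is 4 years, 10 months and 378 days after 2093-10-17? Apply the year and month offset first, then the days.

August 30, 2099

Advancing 4 years, 10 months and 378 days from October 17, 2093: first the month/year part, then the days.
+4 years → 2097; month 10 + 10 = 20, which is month 8 of year 2098 → August 2098.
Day 17 is valid in August, giving August 17, 2098.
Now add 378 days from August 17, 2098.
August has 31 days, so 31 − 17 = 14 days remain after August 17, 2098; 378 − 14 = 364 left.
September 2098 has 30 days: 364 − 30 = 334 left.
October 2098 has 31 days: 334 − 31 = 303 left.
November 2098 has 30 days: 303 − 30 = 273 left.
December 2098 has 31 days: 273 − 31 = 242 left.
January 2099 has 31 days: 242 − 31 = 211 left.
February 2099 has 28 days (2099 is not a leap year): 211 − 28 = 183 left.
March 2099 has 31 days: 183 − 31 = 152 left.
April 2099 has 30 days: 152 − 30 = 122 left.
May 2099 has 31 days: 122 − 31 = 91 left.
June 2099 has 30 days: 91 − 30 = 61 left.
July 2099 has 31 days: 61 − 31 = 30 left.
30 days into August 2099 → August 30, 2099.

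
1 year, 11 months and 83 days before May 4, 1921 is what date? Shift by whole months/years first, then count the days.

Counting back 1 year, 11 months and 83 days from May 4, 1921: first the month/year part, then the days.
-1 year → 1920; month 5 − 11 = -6, which is month 6 of year 1919 → June 1919.
Day 4 is valid in June, giving June 4, 1919.
Now subtract 83 days from June 4, 1919.
Going back 4 days from June 4, 1919 reaches the end of the previous month; 83 − 4 = 79 left.
May 1919 has 31 days: 79 − 31 = 48 left.
April 1919 has 30 days: 48 − 30 = 18 left.
March 1919 has 31 days; 31 − 18 = 13 → March 13, 1919.

March 13, 1919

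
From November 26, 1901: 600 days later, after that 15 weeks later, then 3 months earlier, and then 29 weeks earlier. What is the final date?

January 10, 1903

Advancing 600 days from November 26, 1901:
November has 30 days, so 30 − 26 = 4 days remain after November 26, 1901; 600 − 4 = 596 left.
December 1901 has 31 days: 596 − 31 = 565 left.
January 1902 has 31 days: 565 − 31 = 534 left.
February 1902 has 28 days (1902 is not a leap year): 534 − 28 = 506 left.
March 1902 has 31 days: 506 − 31 = 475 left.
April 1902 has 30 days: 475 − 30 = 445 left.
May 1902 has 31 days: 445 − 31 = 414 left.
June 1902 has 30 days: 414 − 30 = 384 left.
July 1902 has 31 days: 384 − 31 = 353 left.
August 1902 has 31 days: 353 − 31 = 322 left.
September 1902 has 30 days: 322 − 30 = 292 left.
October 1902 has 31 days: 292 − 31 = 261 left.
November 1902 has 30 days: 261 − 30 = 231 left.
December 1902 has 31 days: 231 − 31 = 200 left.
January 1903 has 31 days: 200 − 31 = 169 left.
February 1903 has 28 days (1903 is not a leap year): 169 − 28 = 141 left.
March 1903 has 31 days: 141 − 31 = 110 left.
April 1903 has 30 days: 110 − 30 = 80 left.
May 1903 has 31 days: 80 − 31 = 49 left.
June 1903 has 30 days: 49 − 30 = 19 left.
19 days into July 1903 → July 19, 1903.
Adding 15 weeks (= 105 days) from July 19, 1903:
July has 31 days, so 31 − 19 = 12 days remain after July 19, 1903; 105 − 12 = 93 left.
August 1903 has 31 days: 93 − 31 = 62 left.
September 1903 has 30 days: 62 − 30 = 32 left.
October 1903 has 31 days: 32 − 31 = 1 left.
1 day into November 1903 → November 1, 1903.
Subtracting 3 months from November 1, 1903:
month 11 − 3 = 8 → August 1903.
Day 1 is valid in August, giving August 1, 1903.
Going back 29 weeks (= 203 days) from August 1, 1903:
Going back 1 day from August 1, 1903 reaches the end of the previous month; 203 − 1 = 202 left.
July 1903 has 31 days: 202 − 31 = 171 left.
June 1903 has 30 days: 171 − 30 = 141 left.
May 1903 has 31 days: 141 − 31 = 110 left.
April 1903 has 30 days: 110 − 30 = 80 left.
March 1903 has 31 days: 80 − 31 = 49 left.
February 1903 has 28 days (1903 is not a leap year): 49 − 28 = 21 left.
January 1903 has 31 days; 31 − 21 = 10 → January 10, 1903.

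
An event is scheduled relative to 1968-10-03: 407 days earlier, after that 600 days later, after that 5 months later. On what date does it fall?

September 14, 1969

Counting back 407 days from October 3, 1968:
Going back 3 days from October 3, 1968 reaches the end of the previous month; 407 − 3 = 404 left.
September 1968 has 30 days: 404 − 30 = 374 left.
August 1968 has 31 days: 374 − 31 = 343 left.
July 1968 has 31 days: 343 − 31 = 312 left.
June 1968 has 30 days: 312 − 30 = 282 left.
May 1968 has 31 days: 282 − 31 = 251 left.
April 1968 has 30 days: 251 − 30 = 221 left.
March 1968 has 31 days: 221 − 31 = 190 left.
February 1968 has 29 days (1968 is a leap year): 190 − 29 = 161 left.
January 1968 has 31 days: 161 − 31 = 130 left.
December 1967 has 31 days: 130 − 31 = 99 left.
November 1967 has 30 days: 99 − 30 = 69 left.
October 1967 has 31 days: 69 − 31 = 38 left.
September 1967 has 30 days: 38 − 30 = 8 left.
August 1967 has 31 days; 31 − 8 = 23 → August 23, 1967.
Adding 600 days from August 23, 1967:
August has 31 days, so 31 − 23 = 8 days remain after August 23, 1967; 600 − 8 = 592 left.
September 1967 has 30 days: 592 − 30 = 562 left.
October 1967 has 31 days: 562 − 31 = 531 left.
November 1967 has 30 days: 531 − 30 = 501 left.
December 1967 has 31 days: 501 − 31 = 470 left.
January 1968 has 31 days: 470 − 31 = 439 left.
February 1968 has 29 days (1968 is a leap year): 439 − 29 = 410 left.
March 1968 has 31 days: 410 − 31 = 379 left.
April 1968 has 30 days: 379 − 30 = 349 left.
May 1968 has 31 days: 349 − 31 = 318 left.
June 1968 has 30 days: 318 − 30 = 288 left.
July 1968 has 31 days: 288 − 31 = 257 left.
August 1968 has 31 days: 257 − 31 = 226 left.
September 1968 has 30 days: 226 − 30 = 196 left.
October 1968 has 31 days: 196 − 31 = 165 left.
November 1968 has 30 days: 165 − 30 = 135 left.
December 1968 has 31 days: 135 − 31 = 104 left.
January 1969 has 31 days: 104 − 31 = 73 left.
February 1969 has 28 days (1969 is not a leap year): 73 − 28 = 45 left.
March 1969 has 31 days: 45 − 31 = 14 left.
14 days into April 1969 → April 14, 1969.
Counting forward 5 months from April 14, 1969:
month 4 + 5 = 9 → September 1969.
Day 14 is valid in September, giving September 14, 1969.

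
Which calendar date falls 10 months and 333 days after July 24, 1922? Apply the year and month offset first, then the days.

Advancing 10 months and 333 days from July 24, 1922: first the month/year part, then the days.
month 7 + 10 = 17, which is month 5 of year 1923 → May 1923.
Day 24 is valid in May, giving May 24, 1923.
Now add 333 days from May 24, 1923.
May has 31 days, so 31 − 24 = 7 days remain after May 24, 1923; 333 − 7 = 326 left.
June 1923 has 30 days: 326 − 30 = 296 left.
July 1923 has 31 days: 296 − 31 = 265 left.
August 1923 has 31 days: 265 − 31 = 234 left.
September 1923 has 30 days: 234 − 30 = 204 left.
October 1923 has 31 days: 204 − 31 = 173 left.
November 1923 has 30 days: 173 − 30 = 143 left.
December 1923 has 31 days: 143 − 31 = 112 left.
January 1924 has 31 days: 112 − 31 = 81 left.
February 1924 has 29 days (1924 is a leap year): 81 − 29 = 52 left.
March 1924 has 31 days: 52 − 31 = 21 left.
21 days into April 1924 → April 21, 1924.

April 21, 1924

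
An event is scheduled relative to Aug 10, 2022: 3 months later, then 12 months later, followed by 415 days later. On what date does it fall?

Advancing 3 months from August 10, 2022:
month 8 + 3 = 11 → November 2022.
Day 10 is valid in November, giving November 10, 2022.
Advancing 12 months from November 10, 2022:
month 11 + 12 = 23, which is month 11 of year 2023 → November 2023.
Day 10 is valid in November, giving November 10, 2023.
Advancing 415 days from November 10, 2023:
November has 30 days, so 30 − 10 = 20 days remain after November 10, 2023; 415 − 20 = 395 left.
December 2023 has 31 days: 395 − 31 = 364 left.
January 2024 has 31 days: 364 − 31 = 333 left.
February 2024 has 29 days (2024 is a leap year): 333 − 29 = 304 left.
March 2024 has 31 days: 304 − 31 = 273 left.
April 2024 has 30 days: 273 − 30 = 243 left.
May 2024 has 31 days: 243 − 31 = 212 left.
June 2024 has 30 days: 212 − 30 = 182 left.
July 2024 has 31 days: 182 − 31 = 151 left.
August 2024 has 31 days: 151 − 31 = 120 left.
September 2024 has 30 days: 120 − 30 = 90 left.
October 2024 has 31 days: 90 − 31 = 59 left.
November 2024 has 30 days: 59 − 30 = 29 left.
29 days into December 2024 → December 29, 2024.

December 29, 2024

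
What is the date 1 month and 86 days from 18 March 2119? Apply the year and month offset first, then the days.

July 13, 2119

Counting forward 1 month and 86 days from March 18, 2119: first the month/year part, then the days.
month 3 + 1 = 4 → April 2119.
Day 18 is valid in April, giving April 18, 2119.
Now add 86 days from April 18, 2119.
April has 30 days, so 30 − 18 = 12 days remain after April 18, 2119; 86 − 12 = 74 left.
May 2119 has 31 days: 74 − 31 = 43 left.
June 2119 has 30 days: 43 − 30 = 13 left.
13 days into July 2119 → July 13, 2119.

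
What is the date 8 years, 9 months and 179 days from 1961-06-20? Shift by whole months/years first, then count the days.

Counting forward 8 years, 9 months and 179 days from June 20, 1961: first the month/year part, then the days.
+8 years → 1969; month 6 + 9 = 15, which is month 3 of year 1970 → March 1970.
Day 20 is valid in March, giving March 20, 1970.
Now add 179 days from March 20, 1970.
March has 31 days, so 31 − 20 = 11 days remain after March 20, 1970; 179 − 11 = 168 left.
April 1970 has 30 days: 168 − 30 = 138 left.
May 1970 has 31 days: 138 − 31 = 107 left.
June 1970 has 30 days: 107 − 30 = 77 left.
July 1970 has 31 days: 77 − 31 = 46 left.
August 1970 has 31 days: 46 − 31 = 15 left.
15 days into September 1970 → September 15, 1970.

September 15, 1970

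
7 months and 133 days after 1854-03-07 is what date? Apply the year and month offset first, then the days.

February 17, 1855

Adding 7 months and 133 days from March 7, 1854: first the month/year part, then the days.
month 3 + 7 = 10 → October 1854.
Day 7 is valid in October, giving October 7, 1854.
Now add 133 days from October 7, 1854.
October has 31 days, so 31 − 7 = 24 days remain after October 7, 1854; 133 − 24 = 109 left.
November 1854 has 30 days: 109 − 30 = 79 left.
December 1854 has 31 days: 79 − 31 = 48 left.
January 1855 has 31 days: 48 − 31 = 17 left.
17 days into February 1855 → February 17, 1855.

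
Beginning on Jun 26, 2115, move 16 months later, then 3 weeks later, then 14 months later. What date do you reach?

Advancing 16 months from June 26, 2115:
month 6 + 16 = 22, which is month 10 of year 2116 → October 2116.
Day 26 is valid in October, giving October 26, 2116.
Counting forward 3 weeks (= 21 days) from October 26, 2116:
October has 31 days, so 31 − 26 = 5 days remain after October 26, 2116; 21 − 5 = 16 left.
16 days into November 2116 → November 16, 2116.
Counting forward 14 months from November 16, 2116:
month 11 + 14 = 25, which is month 1 of year 2118 → January 2118.
Day 16 is valid in January, giving January 16, 2118.

January 16, 2118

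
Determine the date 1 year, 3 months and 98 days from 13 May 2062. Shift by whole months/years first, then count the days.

November 19, 2063

Counting forward 1 year, 3 months and 98 days from May 13, 2062: first the month/year part, then the days.
+1 year → 2063; month 5 + 3 = 8 → August 2063.
Day 13 is valid in August, giving August 13, 2063.
Now add 98 days from August 13, 2063.
August has 31 days, so 31 − 13 = 18 days remain after August 13, 2063; 98 − 18 = 80 left.
September 2063 has 30 days: 80 − 30 = 50 left.
October 2063 has 31 days: 50 − 31 = 19 left.
19 days into November 2063 → November 19, 2063.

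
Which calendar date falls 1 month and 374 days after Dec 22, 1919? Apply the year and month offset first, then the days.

January 30, 1921

Advancing 1 month and 374 days from December 22, 1919: first the month/year part, then the days.
month 12 + 1 = 13, which is month 1 of year 1920 → January 1920.
Day 22 is valid in January, giving January 22, 1920.
Now add 374 days from January 22, 1920.
January has 31 days, so 31 − 22 = 9 days remain after January 22, 1920; 374 − 9 = 365 left.
February 1920 has 29 days (1920 is a leap year): 365 − 29 = 336 left.
March 1920 has 31 days: 336 − 31 = 305 left.
April 1920 has 30 days: 305 − 30 = 275 left.
May 1920 has 31 days: 275 − 31 = 244 left.
June 1920 has 30 days: 244 − 30 = 214 left.
July 1920 has 31 days: 214 − 31 = 183 left.
August 1920 has 31 days: 183 − 31 = 152 left.
September 1920 has 30 days: 152 − 30 = 122 left.
October 1920 has 31 days: 122 − 31 = 91 left.
November 1920 has 30 days: 91 − 30 = 61 left.
December 1920 has 31 days: 61 − 31 = 30 left.
30 days into January 1921 → January 30, 1921.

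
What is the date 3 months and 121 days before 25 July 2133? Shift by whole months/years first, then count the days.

December 25, 2132

Subtracting 3 months and 121 days from July 25, 2133: first the month/year part, then the days.
month 7 − 3 = 4 → April 2133.
Day 25 is valid in April, giving April 25, 2133.
Now subtract 121 days from April 25, 2133.
Going back 25 days from April 25, 2133 reaches the end of the previous month; 121 − 25 = 96 left.
March 2133 has 31 days: 96 − 31 = 65 left.
February 2133 has 28 days (2133 is not a leap year): 65 − 28 = 37 left.
January 2133 has 31 days: 37 − 31 = 6 left.
December 2132 has 31 days; 31 − 6 = 25 → December 25, 2132.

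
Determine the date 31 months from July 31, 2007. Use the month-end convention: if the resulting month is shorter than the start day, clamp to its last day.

Counting forward 31 months from July 31, 2007.
month 7 + 31 = 38, which is month 2 of year 2010 → February 2010.
February 2010 has only 28 days (2010 is not a leap year — relevant if February), and the start was day 31, so the date clamps to February 28, 2010.

February 28, 2010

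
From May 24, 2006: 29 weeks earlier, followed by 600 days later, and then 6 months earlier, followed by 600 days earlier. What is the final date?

Subtracting 29 weeks (= 203 days) from May 24, 2006:
Going back 24 days from May 24, 2006 reaches the end of the previous month; 203 − 24 = 179 left.
April 2006 has 30 days: 179 − 30 = 149 left.
March 2006 has 31 days: 149 − 31 = 118 left.
February 2006 has 28 days (2006 is not a leap year): 118 − 28 = 90 left.
January 2006 has 31 days: 90 − 31 = 59 left.
December 2005 has 31 days: 59 − 31 = 28 left.
November 2005 has 30 days; 30 − 28 = 2 → November 2, 2005.
Adding 600 days from November 2, 2005:
November has 30 days, so 30 − 2 = 28 days remain after November 2, 2005; 600 − 28 = 572 left.
December 2005 has 31 days: 572 − 31 = 541 left.
January 2006 has 31 days: 541 − 31 = 510 left.
February 2006 has 28 days (2006 is not a leap year): 510 − 28 = 482 left.
March 2006 has 31 days: 482 − 31 = 451 left.
April 2006 has 30 days: 451 − 30 = 421 left.
May 2006 has 31 days: 421 − 31 = 390 left.
June 2006 has 30 days: 390 − 30 = 360 left.
July 2006 has 31 days: 360 − 31 = 329 left.
August 2006 has 31 days: 329 − 31 = 298 left.
September 2006 has 30 days: 298 − 30 = 268 left.
October 2006 has 31 days: 268 − 31 = 237 left.
November 2006 has 30 days: 237 − 30 = 207 left.
December 2006 has 31 days: 207 − 31 = 176 left.
January 2007 has 31 days: 176 − 31 = 145 left.
February 2007 has 28 days (2007 is not a leap year): 145 − 28 = 117 left.
March 2007 has 31 days: 117 − 31 = 86 left.
April 2007 has 30 days: 86 − 30 = 56 left.
May 2007 has 31 days: 56 − 31 = 25 left.
25 days into June 2007 → June 25, 2007.
Going back 6 months from June 25, 2007:
month 6 − 6 = 0, which is month 12 of year 2006 → December 2006.
Day 25 is valid in December, giving December 25, 2006.
Counting back 600 days from December 25, 2006:
Going back 25 days from December 25, 2006 reaches the end of the previous month; 600 − 25 = 575 left.
November 2006 has 30 days: 575 − 30 = 545 left.
October 2006 has 31 days: 545 − 31 = 514 left.
September 2006 has 30 days: 514 − 30 = 484 left.
August 2006 has 31 days: 484 − 31 = 453 left.
July 2006 has 31 days: 453 − 31 = 422 left.
June 2006 has 30 days: 422 − 30 = 392 left.
May 2006 has 31 days: 392 − 31 = 361 left.
April 2006 has 30 days: 361 − 30 = 331 left.
March 2006 has 31 days: 331 − 31 = 300 left.
February 2006 has 28 days (2006 is not a leap year): 300 − 28 = 272 left.
January 2006 has 31 days: 272 − 31 = 241 left.
December 2005 has 31 days: 241 − 31 = 210 left.
November 2005 has 30 days: 210 − 30 = 180 left.
October 2005 has 31 days: 180 − 31 = 149 left.
September 2005 has 30 days: 149 − 30 = 119 left.
August 2005 has 31 days: 119 − 31 = 88 left.
July 2005 has 31 days: 88 − 31 = 57 left.
June 2005 has 30 days: 57 − 30 = 27 left.
May 2005 has 31 days; 31 − 27 = 4 → May 4, 2005.

May 4, 2005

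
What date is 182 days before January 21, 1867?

July 23, 1866

Subtracting 182 days from January 21, 1867.
Going back 21 days from January 21, 1867 reaches the end of the previous month; 182 − 21 = 161 left.
December 1866 has 31 days: 161 − 31 = 130 left.
November 1866 has 30 days: 130 − 30 = 100 left.
October 1866 has 31 days: 100 − 31 = 69 left.
September 1866 has 30 days: 69 − 30 = 39 left.
August 1866 has 31 days: 39 − 31 = 8 left.
July 1866 has 31 days; 31 − 8 = 23 → July 23, 1866.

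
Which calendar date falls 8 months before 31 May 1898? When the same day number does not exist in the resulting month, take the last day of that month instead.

September 30, 1897

Counting back 8 months from May 31, 1898.
month 5 − 8 = -3, which is month 9 of year 1897 → September 1897.
September 1897 has only 30 days and the start was day 31, so the date clamps to September 30, 1897.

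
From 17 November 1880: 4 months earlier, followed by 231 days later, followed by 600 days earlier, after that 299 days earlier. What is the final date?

September 18, 1878

Going back 4 months from November 17, 1880:
month 11 − 4 = 7 → July 1880.
Day 17 is valid in July, giving July 17, 1880.
Advancing 231 days from July 17, 1880:
July has 31 days, so 31 − 17 = 14 days remain after July 17, 1880; 231 − 14 = 217 left.
August 1880 has 31 days: 217 − 31 = 186 left.
September 1880 has 30 days: 186 − 30 = 156 left.
October 1880 has 31 days: 156 − 31 = 125 left.
November 1880 has 30 days: 125 − 30 = 95 left.
December 1880 has 31 days: 95 − 31 = 64 left.
January 1881 has 31 days: 64 − 31 = 33 left.
February 1881 has 28 days (1881 is not a leap year): 33 − 28 = 5 left.
5 days into March 1881 → March 5, 1881.
Subtracting 600 days from March 5, 1881:
Going back 5 days from March 5, 1881 reaches the end of the previous month; 600 − 5 = 595 left.
February 1881 has 28 days (1881 is not a leap year): 595 − 28 = 567 left.
January 1881 has 31 days: 567 − 31 = 536 left.
December 1880 has 31 days: 536 − 31 = 505 left.
November 1880 has 30 days: 505 − 30 = 475 left.
October 1880 has 31 days: 475 − 31 = 444 left.
September 1880 has 30 days: 444 − 30 = 414 left.
August 1880 has 31 days: 414 − 31 = 383 left.
July 1880 has 31 days: 383 − 31 = 352 left.
June 1880 has 30 days: 352 − 30 = 322 left.
May 1880 has 31 days: 322 − 31 = 291 left.
April 1880 has 30 days: 291 − 30 = 261 left.
March 1880 has 31 days: 261 − 31 = 230 left.
February 1880 has 29 days (1880 is a leap year): 230 − 29 = 201 left.
January 1880 has 31 days: 201 − 31 = 170 left.
December 1879 has 31 days: 170 − 31 = 139 left.
November 1879 has 30 days: 139 − 30 = 109 left.
October 1879 has 31 days: 109 − 31 = 78 left.
September 1879 has 30 days: 78 − 30 = 48 left.
August 1879 has 31 days: 48 − 31 = 17 left.
July 1879 has 31 days; 31 − 17 = 14 → July 14, 1879.
Counting back 299 days from July 14, 1879:
Going back 14 days from July 14, 1879 reaches the end of the previous month; 299 − 14 = 285 left.
June 1879 has 30 days: 285 − 30 = 255 left.
May 1879 has 31 days: 255 − 31 = 224 left.
April 1879 has 30 days: 224 − 30 = 194 left.
March 1879 has 31 days: 194 − 31 = 163 left.
February 1879 has 28 days (1879 is not a leap year): 163 − 28 = 135 left.
January 1879 has 31 days: 135 − 31 = 104 left.
December 1878 has 31 days: 104 − 31 = 73 left.
November 1878 has 30 days: 73 − 30 = 43 left.
October 1878 has 31 days: 43 − 31 = 12 left.
September 1878 has 30 days; 30 − 12 = 18 → September 18, 1878.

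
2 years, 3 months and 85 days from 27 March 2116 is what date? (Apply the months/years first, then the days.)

September 20, 2118

Counting forward 2 years, 3 months and 85 days from March 27, 2116: first the month/year part, then the days.
+2 years → 2118; month 3 + 3 = 6 → June 2118.
Day 27 is valid in June, giving June 27, 2118.
Now add 85 days from June 27, 2118.
June has 30 days, so 30 − 27 = 3 days remain after June 27, 2118; 85 − 3 = 82 left.
July 2118 has 31 days: 82 − 31 = 51 left.
August 2118 has 31 days: 51 − 31 = 20 left.
20 days into September 2118 → September 20, 2118.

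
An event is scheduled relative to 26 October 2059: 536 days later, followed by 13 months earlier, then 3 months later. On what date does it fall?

Counting forward 536 days from October 26, 2059:
October has 31 days, so 31 − 26 = 5 days remain after October 26, 2059; 536 − 5 = 531 left.
November 2059 has 30 days: 531 − 30 = 501 left.
December 2059 has 31 days: 501 − 31 = 470 left.
January 2060 has 31 days: 470 − 31 = 439 left.
February 2060 has 29 days (2060 is a leap year): 439 − 29 = 410 left.
March 2060 has 31 days: 410 − 31 = 379 left.
April 2060 has 30 days: 379 − 30 = 349 left.
May 2060 has 31 days: 349 − 31 = 318 left.
June 2060 has 30 days: 318 − 30 = 288 left.
July 2060 has 31 days: 288 − 31 = 257 left.
August 2060 has 31 days: 257 − 31 = 226 left.
September 2060 has 30 days: 226 − 30 = 196 left.
October 2060 has 31 days: 196 − 31 = 165 left.
November 2060 has 30 days: 165 − 30 = 135 left.
December 2060 has 31 days: 135 − 31 = 104 left.
January 2061 has 31 days: 104 − 31 = 73 left.
February 2061 has 28 days (2061 is not a leap year): 73 − 28 = 45 left.
March 2061 has 31 days: 45 − 31 = 14 left.
14 days into April 2061 → April 14, 2061.
Subtracting 13 months from April 14, 2061:
month 4 − 13 = -9, which is month 3 of year 2060 → March 2060.
Day 14 is valid in March, giving March 14, 2060.
Counting forward 3 months from March 14, 2060:
month 3 + 3 = 6 → June 2060.
Day 14 is valid in June, giving June 14, 2060.

June 14, 2060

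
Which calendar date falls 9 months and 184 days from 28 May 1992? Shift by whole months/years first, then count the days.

Counting forward 9 months and 184 days from May 28, 1992: first the month/year part, then the days.
month 5 + 9 = 14, which is month 2 of year 1993 → February 1993.
Day 28 is valid in February, giving February 28, 1993.
Now add 184 days from February 28, 1993.
February has 28 days, so 28 − 28 = 0 days remain after February 28, 1993; 184 − 0 = 184 left.
March 1993 has 31 days: 184 − 31 = 153 left.
April 1993 has 30 days: 153 − 30 = 123 left.
May 1993 has 31 days: 123 − 31 = 92 left.
June 1993 has 30 days: 92 − 30 = 62 left.
July 1993 has 31 days: 62 − 31 = 31 left.
31 days into August 1993 → August 31, 1993.

August 31, 1993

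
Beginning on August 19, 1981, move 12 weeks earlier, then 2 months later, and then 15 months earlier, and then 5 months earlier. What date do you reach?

November 27, 1979

Counting back 12 weeks (= 84 days) from August 19, 1981:
Going back 19 days from August 19, 1981 reaches the end of the previous month; 84 − 19 = 65 left.
July 1981 has 31 days: 65 − 31 = 34 left.
June 1981 has 30 days: 34 − 30 = 4 left.
May 1981 has 31 days; 31 − 4 = 27 → May 27, 1981.
Counting forward 2 months from May 27, 1981:
month 5 + 2 = 7 → July 1981.
Day 27 is valid in July, giving July 27, 1981.
Counting back 15 months from July 27, 1981:
month 7 − 15 = -8, which is month 4 of year 1980 → April 1980.
Day 27 is valid in April, giving April 27, 1980.
Subtracting 5 months from April 27, 1980:
month 4 − 5 = -1, which is month 11 of year 1979 → November 1979.
Day 27 is valid in November, giving November 27, 1979.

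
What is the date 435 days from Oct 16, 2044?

December 25, 2045

Counting forward 435 days from October 16, 2044.
October has 31 days, so 31 − 16 = 15 days remain after October 16, 2044; 435 − 15 = 420 left.
November 2044 has 30 days: 420 − 30 = 390 left.
December 2044 has 31 days: 390 − 31 = 359 left.
January 2045 has 31 days: 359 − 31 = 328 left.
February 2045 has 28 days (2045 is not a leap year): 328 − 28 = 300 left.
March 2045 has 31 days: 300 − 31 = 269 left.
April 2045 has 30 days: 269 − 30 = 239 left.
May 2045 has 31 days: 239 − 31 = 208 left.
June 2045 has 30 days: 208 − 30 = 178 left.
July 2045 has 31 days: 178 − 31 = 147 left.
August 2045 has 31 days: 147 − 31 = 116 left.
September 2045 has 30 days: 116 − 30 = 86 left.
October 2045 has 31 days: 86 − 31 = 55 left.
November 2045 has 30 days: 55 − 30 = 25 left.
25 days into December 2045 → December 25, 2045.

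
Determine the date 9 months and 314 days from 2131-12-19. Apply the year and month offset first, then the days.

Counting forward 9 months and 314 days from December 19, 2131: first the month/year part, then the days.
month 12 + 9 = 21, which is month 9 of year 2132 → September 2132.
Day 19 is valid in September, giving September 19, 2132.
Now add 314 days from September 19, 2132.
September has 30 days, so 30 − 19 = 11 days remain after September 19, 2132; 314 − 11 = 303 left.
October 2132 has 31 days: 303 − 31 = 272 left.
November 2132 has 30 days: 272 − 30 = 242 left.
December 2132 has 31 days: 242 − 31 = 211 left.
January 2133 has 31 days: 211 − 31 = 180 left.
February 2133 has 28 days (2133 is not a leap year): 180 − 28 = 152 left.
March 2133 has 31 days: 152 − 31 = 121 left.
April 2133 has 30 days: 121 − 30 = 91 left.
May 2133 has 31 days: 91 − 31 = 60 left.
June 2133 has 30 days: 60 − 30 = 30 left.
30 days into July 2133 → July 30, 2133.

July 30, 2133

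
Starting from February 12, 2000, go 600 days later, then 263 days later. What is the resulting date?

June 24, 2002

Advancing 600 days from February 12, 2000:
February has 29 days, so 29 − 12 = 17 days remain after February 12, 2000; 600 − 17 = 583 left.
March 2000 has 31 days: 583 − 31 = 552 left.
April 2000 has 30 days: 552 − 30 = 522 left.
May 2000 has 31 days: 522 − 31 = 491 left.
June 2000 has 30 days: 491 − 30 = 461 left.
July 2000 has 31 days: 461 − 31 = 430 left.
August 2000 has 31 days: 430 − 31 = 399 left.
September 2000 has 30 days: 399 − 30 = 369 left.
October 2000 has 31 days: 369 − 31 = 338 left.
November 2000 has 30 days: 338 − 30 = 308 left.
December 2000 has 31 days: 308 − 31 = 277 left.
January 2001 has 31 days: 277 − 31 = 246 left.
February 2001 has 28 days (2001 is not a leap year): 246 − 28 = 218 left.
March 2001 has 31 days: 218 − 31 = 187 left.
April 2001 has 30 days: 187 − 30 = 157 left.
May 2001 has 31 days: 157 − 31 = 126 left.
June 2001 has 30 days: 126 − 30 = 96 left.
July 2001 has 31 days: 96 − 31 = 65 left.
August 2001 has 31 days: 65 − 31 = 34 left.
September 2001 has 30 days: 34 − 30 = 4 left.
4 days into October 2001 → October 4, 2001.
Counting forward 263 days from October 4, 2001:
October has 31 days, so 31 − 4 = 27 days remain after October 4, 2001; 263 − 27 = 236 left.
November 2001 has 30 days: 236 − 30 = 206 left.
December 2001 has 31 days: 206 − 31 = 175 left.
January 2002 has 31 days: 175 − 31 = 144 left.
February 2002 has 28 days (2002 is not a leap year): 144 − 28 = 116 left.
March 2002 has 31 days: 116 − 31 = 85 left.
April 2002 has 30 days: 85 − 30 = 55 left.
May 2002 has 31 days: 55 − 31 = 24 left.
24 days into June 2002 → June 24, 2002.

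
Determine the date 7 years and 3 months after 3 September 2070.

Advancing 7 years and 3 months from September 3, 2070.
+7 years → 2077; month 9 + 3 = 12 → December 2077.
Day 3 is valid in December, giving December 3, 2077.

December 3, 2077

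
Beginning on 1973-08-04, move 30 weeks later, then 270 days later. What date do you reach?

Adding 30 weeks (= 210 days) from August 4, 1973:
August has 31 days, so 31 − 4 = 27 days remain after August 4, 1973; 210 − 27 = 183 left.
September 1973 has 30 days: 183 − 30 = 153 left.
October 1973 has 31 days: 153 − 31 = 122 left.
November 1973 has 30 days: 122 − 30 = 92 left.
December 1973 has 31 days: 92 − 31 = 61 left.
January 1974 has 31 days: 61 − 31 = 30 left.
February 1974 has 28 days (1974 is not a leap year): 30 − 28 = 2 left.
2 days into March 1974 → March 2, 1974.
Counting forward 270 days from March 2, 1974:
March has 31 days, so 31 − 2 = 29 days remain after March 2, 1974; 270 − 29 = 241 left.
April 1974 has 30 days: 241 − 30 = 211 left.
May 1974 has 31 days: 211 − 31 = 180 left.
June 1974 has 30 days: 180 − 30 = 150 left.
July 1974 has 31 days: 150 − 31 = 119 left.
August 1974 has 31 days: 119 − 31 = 88 left.
September 1974 has 30 days: 88 − 30 = 58 left.
October 1974 has 31 days: 58 − 31 = 27 left.
27 days into November 1974 → November 27, 1974.

November 27, 1974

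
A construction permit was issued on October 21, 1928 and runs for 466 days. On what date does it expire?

January 30, 1930

Adding 466 days from October 21, 1928.
October has 31 days, so 31 − 21 = 10 days remain after October 21, 1928; 466 − 10 = 456 left.
November 1928 has 30 days: 456 − 30 = 426 left.
December 1928 has 31 days: 426 − 31 = 395 left.
January 1929 has 31 days: 395 − 31 = 364 left.
February 1929 has 28 days (1929 is not a leap year): 364 − 28 = 336 left.
March 1929 has 31 days: 336 − 31 = 305 left.
April 1929 has 30 days: 305 − 30 = 275 left.
May 1929 has 31 days: 275 − 31 = 244 left.
June 1929 has 30 days: 244 − 30 = 214 left.
July 1929 has 31 days: 214 − 31 = 183 left.
August 1929 has 31 days: 183 − 31 = 152 left.
September 1929 has 30 days: 152 − 30 = 122 left.
October 1929 has 31 days: 122 − 31 = 91 left.
November 1929 has 30 days: 91 − 30 = 61 left.
December 1929 has 31 days: 61 − 31 = 30 left.
30 days into January 1930 → January 30, 1930.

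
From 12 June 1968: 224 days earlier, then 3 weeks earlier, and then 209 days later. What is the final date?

Counting back 224 days from June 12, 1968:
Going back 12 days from June 12, 1968 reaches the end of the previous month; 224 − 12 = 212 left.
May 1968 has 31 days: 212 − 31 = 181 left.
April 1968 has 30 days: 181 − 30 = 151 left.
March 1968 has 31 days: 151 − 31 = 120 left.
February 1968 has 29 days (1968 is a leap year): 120 − 29 = 91 left.
January 1968 has 31 days: 91 − 31 = 60 left.
December 1967 has 31 days: 60 − 31 = 29 left.
November 1967 has 30 days; 30 − 29 = 1 → November 1, 1967.
Counting back 3 weeks (= 21 days) from November 1, 1967:
Going back 1 day from November 1, 1967 reaches the end of the previous month; 21 − 1 = 20 left.
October 1967 has 31 days; 31 − 20 = 11 → October 11, 1967.
Advancing 209 days from October 11, 1967:
October has 31 days, so 31 − 11 = 20 days remain after October 11, 1967; 209 − 20 = 189 left.
November 1967 has 30 days: 189 − 30 = 159 left.
December 1967 has 31 days: 159 − 31 = 128 left.
January 1968 has 31 days: 128 − 31 = 97 left.
February 1968 has 29 days (1968 is a leap year): 97 − 29 = 68 left.
March 1968 has 31 days: 68 − 31 = 37 left.
April 1968 has 30 days: 37 − 30 = 7 left.
7 days into May 1968 → May 7, 1968.

May 7, 1968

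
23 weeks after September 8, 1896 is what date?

February 16, 1897

Adding 23 weeks = 161 days from September 8, 1896.
September has 30 days, so 30 − 8 = 22 days remain after September 8, 1896; 161 − 22 = 139 left.
October 1896 has 31 days: 139 − 31 = 108 left.
November 1896 has 30 days: 108 − 30 = 78 left.
December 1896 has 31 days: 78 − 31 = 47 left.
January 1897 has 31 days: 47 − 31 = 16 left.
16 days into February 1897 → February 16, 1897.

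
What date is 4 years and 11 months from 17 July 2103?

Counting forward 4 years and 11 months from July 17, 2103.
+4 years → 2107; month 7 + 11 = 18, which is month 6 of year 2108 → June 2108.
Day 17 is valid in June, giving June 17, 2108.

June 17, 2108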